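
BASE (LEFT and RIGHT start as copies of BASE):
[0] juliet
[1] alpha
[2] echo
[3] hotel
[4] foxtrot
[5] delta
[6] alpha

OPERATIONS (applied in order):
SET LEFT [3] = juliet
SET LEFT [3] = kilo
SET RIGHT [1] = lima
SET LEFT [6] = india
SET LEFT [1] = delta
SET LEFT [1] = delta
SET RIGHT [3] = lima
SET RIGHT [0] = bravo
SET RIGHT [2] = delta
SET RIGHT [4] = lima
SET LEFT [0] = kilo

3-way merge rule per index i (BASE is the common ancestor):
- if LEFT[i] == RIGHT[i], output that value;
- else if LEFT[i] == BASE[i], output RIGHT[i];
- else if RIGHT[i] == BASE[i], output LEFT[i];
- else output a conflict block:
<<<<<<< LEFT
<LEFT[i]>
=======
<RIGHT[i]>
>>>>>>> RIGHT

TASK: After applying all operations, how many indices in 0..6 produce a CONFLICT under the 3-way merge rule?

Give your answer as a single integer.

Final LEFT:  [kilo, delta, echo, kilo, foxtrot, delta, india]
Final RIGHT: [bravo, lima, delta, lima, lima, delta, alpha]
i=0: BASE=juliet L=kilo R=bravo all differ -> CONFLICT
i=1: BASE=alpha L=delta R=lima all differ -> CONFLICT
i=2: L=echo=BASE, R=delta -> take RIGHT -> delta
i=3: BASE=hotel L=kilo R=lima all differ -> CONFLICT
i=4: L=foxtrot=BASE, R=lima -> take RIGHT -> lima
i=5: L=delta R=delta -> agree -> delta
i=6: L=india, R=alpha=BASE -> take LEFT -> india
Conflict count: 3

Answer: 3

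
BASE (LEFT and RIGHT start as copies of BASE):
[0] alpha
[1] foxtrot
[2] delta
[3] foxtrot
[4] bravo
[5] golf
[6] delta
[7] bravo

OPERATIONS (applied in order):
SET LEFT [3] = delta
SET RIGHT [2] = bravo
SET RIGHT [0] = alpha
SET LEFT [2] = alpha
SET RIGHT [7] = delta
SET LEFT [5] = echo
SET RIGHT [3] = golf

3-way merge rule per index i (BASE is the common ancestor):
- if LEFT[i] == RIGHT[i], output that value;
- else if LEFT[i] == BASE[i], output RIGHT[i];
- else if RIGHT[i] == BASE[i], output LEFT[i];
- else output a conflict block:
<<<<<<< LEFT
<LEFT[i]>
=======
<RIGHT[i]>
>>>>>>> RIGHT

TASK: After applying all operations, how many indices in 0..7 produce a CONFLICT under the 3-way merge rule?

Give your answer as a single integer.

Answer: 2

Derivation:
Final LEFT:  [alpha, foxtrot, alpha, delta, bravo, echo, delta, bravo]
Final RIGHT: [alpha, foxtrot, bravo, golf, bravo, golf, delta, delta]
i=0: L=alpha R=alpha -> agree -> alpha
i=1: L=foxtrot R=foxtrot -> agree -> foxtrot
i=2: BASE=delta L=alpha R=bravo all differ -> CONFLICT
i=3: BASE=foxtrot L=delta R=golf all differ -> CONFLICT
i=4: L=bravo R=bravo -> agree -> bravo
i=5: L=echo, R=golf=BASE -> take LEFT -> echo
i=6: L=delta R=delta -> agree -> delta
i=7: L=bravo=BASE, R=delta -> take RIGHT -> delta
Conflict count: 2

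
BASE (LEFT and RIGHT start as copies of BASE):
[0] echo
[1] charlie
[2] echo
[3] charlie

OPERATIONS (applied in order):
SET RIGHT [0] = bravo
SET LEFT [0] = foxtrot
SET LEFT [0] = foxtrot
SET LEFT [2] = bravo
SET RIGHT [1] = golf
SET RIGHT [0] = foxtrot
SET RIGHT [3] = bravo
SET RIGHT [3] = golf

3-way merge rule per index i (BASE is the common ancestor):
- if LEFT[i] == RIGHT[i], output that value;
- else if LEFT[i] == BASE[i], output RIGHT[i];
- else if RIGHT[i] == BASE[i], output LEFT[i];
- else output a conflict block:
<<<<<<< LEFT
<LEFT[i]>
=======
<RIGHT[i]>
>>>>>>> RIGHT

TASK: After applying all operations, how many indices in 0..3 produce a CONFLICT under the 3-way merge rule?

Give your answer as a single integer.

Answer: 0

Derivation:
Final LEFT:  [foxtrot, charlie, bravo, charlie]
Final RIGHT: [foxtrot, golf, echo, golf]
i=0: L=foxtrot R=foxtrot -> agree -> foxtrot
i=1: L=charlie=BASE, R=golf -> take RIGHT -> golf
i=2: L=bravo, R=echo=BASE -> take LEFT -> bravo
i=3: L=charlie=BASE, R=golf -> take RIGHT -> golf
Conflict count: 0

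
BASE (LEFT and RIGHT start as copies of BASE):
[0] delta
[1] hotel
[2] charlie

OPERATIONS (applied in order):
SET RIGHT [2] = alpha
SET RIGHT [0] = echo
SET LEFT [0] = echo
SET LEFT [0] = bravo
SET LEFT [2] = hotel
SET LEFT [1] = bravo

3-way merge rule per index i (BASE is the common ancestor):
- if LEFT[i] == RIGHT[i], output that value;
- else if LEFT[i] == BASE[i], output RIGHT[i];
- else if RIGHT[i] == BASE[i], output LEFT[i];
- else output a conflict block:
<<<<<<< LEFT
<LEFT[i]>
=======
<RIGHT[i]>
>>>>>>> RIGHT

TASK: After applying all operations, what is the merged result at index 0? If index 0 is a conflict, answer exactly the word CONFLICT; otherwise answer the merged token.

Answer: CONFLICT

Derivation:
Final LEFT:  [bravo, bravo, hotel]
Final RIGHT: [echo, hotel, alpha]
i=0: BASE=delta L=bravo R=echo all differ -> CONFLICT
i=1: L=bravo, R=hotel=BASE -> take LEFT -> bravo
i=2: BASE=charlie L=hotel R=alpha all differ -> CONFLICT
Index 0 -> CONFLICT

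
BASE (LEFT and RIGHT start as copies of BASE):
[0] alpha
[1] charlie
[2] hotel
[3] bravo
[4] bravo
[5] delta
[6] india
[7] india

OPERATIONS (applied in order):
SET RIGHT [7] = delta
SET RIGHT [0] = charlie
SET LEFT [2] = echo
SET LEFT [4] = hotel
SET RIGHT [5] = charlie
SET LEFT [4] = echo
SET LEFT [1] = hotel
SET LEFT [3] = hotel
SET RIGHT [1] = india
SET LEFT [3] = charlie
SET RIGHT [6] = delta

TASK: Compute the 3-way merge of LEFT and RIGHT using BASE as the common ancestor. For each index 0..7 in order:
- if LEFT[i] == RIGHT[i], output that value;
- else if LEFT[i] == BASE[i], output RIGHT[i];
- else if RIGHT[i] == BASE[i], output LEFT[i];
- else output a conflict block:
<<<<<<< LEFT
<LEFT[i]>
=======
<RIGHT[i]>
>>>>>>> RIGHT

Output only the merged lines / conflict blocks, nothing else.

Final LEFT:  [alpha, hotel, echo, charlie, echo, delta, india, india]
Final RIGHT: [charlie, india, hotel, bravo, bravo, charlie, delta, delta]
i=0: L=alpha=BASE, R=charlie -> take RIGHT -> charlie
i=1: BASE=charlie L=hotel R=india all differ -> CONFLICT
i=2: L=echo, R=hotel=BASE -> take LEFT -> echo
i=3: L=charlie, R=bravo=BASE -> take LEFT -> charlie
i=4: L=echo, R=bravo=BASE -> take LEFT -> echo
i=5: L=delta=BASE, R=charlie -> take RIGHT -> charlie
i=6: L=india=BASE, R=delta -> take RIGHT -> delta
i=7: L=india=BASE, R=delta -> take RIGHT -> delta

Answer: charlie
<<<<<<< LEFT
hotel
=======
india
>>>>>>> RIGHT
echo
charlie
echo
charlie
delta
delta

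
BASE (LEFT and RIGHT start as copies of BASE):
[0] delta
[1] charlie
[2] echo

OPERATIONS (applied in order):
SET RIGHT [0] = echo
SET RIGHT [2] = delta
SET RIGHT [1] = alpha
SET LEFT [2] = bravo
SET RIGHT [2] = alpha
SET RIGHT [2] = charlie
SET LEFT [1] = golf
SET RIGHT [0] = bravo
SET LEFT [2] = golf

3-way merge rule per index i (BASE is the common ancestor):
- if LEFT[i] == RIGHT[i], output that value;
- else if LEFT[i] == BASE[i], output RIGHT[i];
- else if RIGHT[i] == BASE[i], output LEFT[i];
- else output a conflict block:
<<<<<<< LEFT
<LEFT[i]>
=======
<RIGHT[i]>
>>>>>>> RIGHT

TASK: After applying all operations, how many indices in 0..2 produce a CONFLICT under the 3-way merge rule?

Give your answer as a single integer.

Answer: 2

Derivation:
Final LEFT:  [delta, golf, golf]
Final RIGHT: [bravo, alpha, charlie]
i=0: L=delta=BASE, R=bravo -> take RIGHT -> bravo
i=1: BASE=charlie L=golf R=alpha all differ -> CONFLICT
i=2: BASE=echo L=golf R=charlie all differ -> CONFLICT
Conflict count: 2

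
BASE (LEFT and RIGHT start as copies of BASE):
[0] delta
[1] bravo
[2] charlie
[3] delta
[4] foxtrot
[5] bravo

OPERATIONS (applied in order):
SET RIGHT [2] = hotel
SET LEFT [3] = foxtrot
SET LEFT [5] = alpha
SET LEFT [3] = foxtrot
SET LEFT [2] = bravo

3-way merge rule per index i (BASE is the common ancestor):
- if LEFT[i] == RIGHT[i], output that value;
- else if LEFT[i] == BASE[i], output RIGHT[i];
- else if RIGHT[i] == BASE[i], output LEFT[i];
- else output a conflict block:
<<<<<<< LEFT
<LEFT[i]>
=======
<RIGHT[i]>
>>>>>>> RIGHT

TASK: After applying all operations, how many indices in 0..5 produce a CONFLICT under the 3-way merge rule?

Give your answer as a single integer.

Answer: 1

Derivation:
Final LEFT:  [delta, bravo, bravo, foxtrot, foxtrot, alpha]
Final RIGHT: [delta, bravo, hotel, delta, foxtrot, bravo]
i=0: L=delta R=delta -> agree -> delta
i=1: L=bravo R=bravo -> agree -> bravo
i=2: BASE=charlie L=bravo R=hotel all differ -> CONFLICT
i=3: L=foxtrot, R=delta=BASE -> take LEFT -> foxtrot
i=4: L=foxtrot R=foxtrot -> agree -> foxtrot
i=5: L=alpha, R=bravo=BASE -> take LEFT -> alpha
Conflict count: 1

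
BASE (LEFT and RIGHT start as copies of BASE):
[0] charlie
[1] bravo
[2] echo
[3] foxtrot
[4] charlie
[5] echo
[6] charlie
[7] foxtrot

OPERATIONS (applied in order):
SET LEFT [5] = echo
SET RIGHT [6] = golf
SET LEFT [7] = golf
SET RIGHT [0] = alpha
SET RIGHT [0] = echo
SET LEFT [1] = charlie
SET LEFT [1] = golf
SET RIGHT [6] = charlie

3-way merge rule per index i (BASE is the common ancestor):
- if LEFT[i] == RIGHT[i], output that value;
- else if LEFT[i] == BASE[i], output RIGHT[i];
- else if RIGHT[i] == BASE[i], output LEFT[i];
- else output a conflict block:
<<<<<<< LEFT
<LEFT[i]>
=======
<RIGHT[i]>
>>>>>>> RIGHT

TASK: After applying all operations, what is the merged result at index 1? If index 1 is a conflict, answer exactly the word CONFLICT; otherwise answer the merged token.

Answer: golf

Derivation:
Final LEFT:  [charlie, golf, echo, foxtrot, charlie, echo, charlie, golf]
Final RIGHT: [echo, bravo, echo, foxtrot, charlie, echo, charlie, foxtrot]
i=0: L=charlie=BASE, R=echo -> take RIGHT -> echo
i=1: L=golf, R=bravo=BASE -> take LEFT -> golf
i=2: L=echo R=echo -> agree -> echo
i=3: L=foxtrot R=foxtrot -> agree -> foxtrot
i=4: L=charlie R=charlie -> agree -> charlie
i=5: L=echo R=echo -> agree -> echo
i=6: L=charlie R=charlie -> agree -> charlie
i=7: L=golf, R=foxtrot=BASE -> take LEFT -> golf
Index 1 -> golf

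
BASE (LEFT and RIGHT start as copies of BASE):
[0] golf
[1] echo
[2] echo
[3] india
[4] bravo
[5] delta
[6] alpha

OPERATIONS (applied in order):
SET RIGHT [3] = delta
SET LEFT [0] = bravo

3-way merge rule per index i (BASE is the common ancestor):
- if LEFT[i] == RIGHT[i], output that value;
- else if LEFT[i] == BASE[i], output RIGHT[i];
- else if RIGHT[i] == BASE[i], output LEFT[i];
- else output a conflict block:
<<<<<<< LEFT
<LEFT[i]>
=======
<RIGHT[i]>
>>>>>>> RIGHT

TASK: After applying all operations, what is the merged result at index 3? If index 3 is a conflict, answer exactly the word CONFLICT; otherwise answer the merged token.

Final LEFT:  [bravo, echo, echo, india, bravo, delta, alpha]
Final RIGHT: [golf, echo, echo, delta, bravo, delta, alpha]
i=0: L=bravo, R=golf=BASE -> take LEFT -> bravo
i=1: L=echo R=echo -> agree -> echo
i=2: L=echo R=echo -> agree -> echo
i=3: L=india=BASE, R=delta -> take RIGHT -> delta
i=4: L=bravo R=bravo -> agree -> bravo
i=5: L=delta R=delta -> agree -> delta
i=6: L=alpha R=alpha -> agree -> alpha
Index 3 -> delta

Answer: delta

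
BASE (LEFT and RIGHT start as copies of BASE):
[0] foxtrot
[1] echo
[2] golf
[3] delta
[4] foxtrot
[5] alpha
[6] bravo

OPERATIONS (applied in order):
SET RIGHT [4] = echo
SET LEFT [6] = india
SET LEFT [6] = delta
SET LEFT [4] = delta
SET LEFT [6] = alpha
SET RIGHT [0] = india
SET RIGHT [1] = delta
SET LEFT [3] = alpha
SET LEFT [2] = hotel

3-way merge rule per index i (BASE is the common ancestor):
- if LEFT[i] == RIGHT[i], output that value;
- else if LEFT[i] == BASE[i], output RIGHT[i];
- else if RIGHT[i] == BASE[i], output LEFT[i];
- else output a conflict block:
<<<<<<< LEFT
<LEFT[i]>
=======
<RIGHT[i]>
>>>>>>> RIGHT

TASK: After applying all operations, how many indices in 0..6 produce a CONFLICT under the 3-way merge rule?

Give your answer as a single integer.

Answer: 1

Derivation:
Final LEFT:  [foxtrot, echo, hotel, alpha, delta, alpha, alpha]
Final RIGHT: [india, delta, golf, delta, echo, alpha, bravo]
i=0: L=foxtrot=BASE, R=india -> take RIGHT -> india
i=1: L=echo=BASE, R=delta -> take RIGHT -> delta
i=2: L=hotel, R=golf=BASE -> take LEFT -> hotel
i=3: L=alpha, R=delta=BASE -> take LEFT -> alpha
i=4: BASE=foxtrot L=delta R=echo all differ -> CONFLICT
i=5: L=alpha R=alpha -> agree -> alpha
i=6: L=alpha, R=bravo=BASE -> take LEFT -> alpha
Conflict count: 1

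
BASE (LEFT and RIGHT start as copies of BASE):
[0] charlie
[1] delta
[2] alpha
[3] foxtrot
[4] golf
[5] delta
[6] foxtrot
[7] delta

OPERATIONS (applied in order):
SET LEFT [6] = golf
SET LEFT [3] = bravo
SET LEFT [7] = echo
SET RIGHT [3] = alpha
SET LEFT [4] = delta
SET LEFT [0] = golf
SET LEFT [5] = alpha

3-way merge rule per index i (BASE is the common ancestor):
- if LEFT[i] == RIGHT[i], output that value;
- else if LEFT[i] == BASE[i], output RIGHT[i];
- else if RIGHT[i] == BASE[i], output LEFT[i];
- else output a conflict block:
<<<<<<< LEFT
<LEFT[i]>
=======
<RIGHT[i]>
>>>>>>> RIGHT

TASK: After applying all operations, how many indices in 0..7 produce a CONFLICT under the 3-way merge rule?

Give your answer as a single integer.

Final LEFT:  [golf, delta, alpha, bravo, delta, alpha, golf, echo]
Final RIGHT: [charlie, delta, alpha, alpha, golf, delta, foxtrot, delta]
i=0: L=golf, R=charlie=BASE -> take LEFT -> golf
i=1: L=delta R=delta -> agree -> delta
i=2: L=alpha R=alpha -> agree -> alpha
i=3: BASE=foxtrot L=bravo R=alpha all differ -> CONFLICT
i=4: L=delta, R=golf=BASE -> take LEFT -> delta
i=5: L=alpha, R=delta=BASE -> take LEFT -> alpha
i=6: L=golf, R=foxtrot=BASE -> take LEFT -> golf
i=7: L=echo, R=delta=BASE -> take LEFT -> echo
Conflict count: 1

Answer: 1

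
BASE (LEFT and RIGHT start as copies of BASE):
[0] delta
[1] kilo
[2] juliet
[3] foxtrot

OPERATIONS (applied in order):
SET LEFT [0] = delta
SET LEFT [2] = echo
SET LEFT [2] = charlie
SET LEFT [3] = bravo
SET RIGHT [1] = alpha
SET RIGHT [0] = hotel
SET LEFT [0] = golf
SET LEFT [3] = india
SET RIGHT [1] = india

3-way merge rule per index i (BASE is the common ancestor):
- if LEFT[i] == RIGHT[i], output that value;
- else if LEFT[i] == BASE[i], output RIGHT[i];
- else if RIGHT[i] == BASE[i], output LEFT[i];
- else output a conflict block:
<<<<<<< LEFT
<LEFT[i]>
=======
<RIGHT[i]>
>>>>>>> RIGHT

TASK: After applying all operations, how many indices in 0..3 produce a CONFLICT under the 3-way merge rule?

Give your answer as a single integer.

Final LEFT:  [golf, kilo, charlie, india]
Final RIGHT: [hotel, india, juliet, foxtrot]
i=0: BASE=delta L=golf R=hotel all differ -> CONFLICT
i=1: L=kilo=BASE, R=india -> take RIGHT -> india
i=2: L=charlie, R=juliet=BASE -> take LEFT -> charlie
i=3: L=india, R=foxtrot=BASE -> take LEFT -> india
Conflict count: 1

Answer: 1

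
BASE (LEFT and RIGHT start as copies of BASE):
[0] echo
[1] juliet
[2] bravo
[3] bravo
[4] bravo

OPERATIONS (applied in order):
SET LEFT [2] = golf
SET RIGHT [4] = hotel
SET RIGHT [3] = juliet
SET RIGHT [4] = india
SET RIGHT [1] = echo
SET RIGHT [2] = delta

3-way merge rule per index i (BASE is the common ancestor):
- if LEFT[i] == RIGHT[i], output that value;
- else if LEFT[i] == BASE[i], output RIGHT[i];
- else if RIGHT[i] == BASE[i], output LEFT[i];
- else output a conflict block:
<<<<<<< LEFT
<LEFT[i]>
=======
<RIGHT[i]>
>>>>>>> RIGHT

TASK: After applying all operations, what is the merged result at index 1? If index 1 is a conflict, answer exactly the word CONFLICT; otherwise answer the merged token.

Answer: echo

Derivation:
Final LEFT:  [echo, juliet, golf, bravo, bravo]
Final RIGHT: [echo, echo, delta, juliet, india]
i=0: L=echo R=echo -> agree -> echo
i=1: L=juliet=BASE, R=echo -> take RIGHT -> echo
i=2: BASE=bravo L=golf R=delta all differ -> CONFLICT
i=3: L=bravo=BASE, R=juliet -> take RIGHT -> juliet
i=4: L=bravo=BASE, R=india -> take RIGHT -> india
Index 1 -> echo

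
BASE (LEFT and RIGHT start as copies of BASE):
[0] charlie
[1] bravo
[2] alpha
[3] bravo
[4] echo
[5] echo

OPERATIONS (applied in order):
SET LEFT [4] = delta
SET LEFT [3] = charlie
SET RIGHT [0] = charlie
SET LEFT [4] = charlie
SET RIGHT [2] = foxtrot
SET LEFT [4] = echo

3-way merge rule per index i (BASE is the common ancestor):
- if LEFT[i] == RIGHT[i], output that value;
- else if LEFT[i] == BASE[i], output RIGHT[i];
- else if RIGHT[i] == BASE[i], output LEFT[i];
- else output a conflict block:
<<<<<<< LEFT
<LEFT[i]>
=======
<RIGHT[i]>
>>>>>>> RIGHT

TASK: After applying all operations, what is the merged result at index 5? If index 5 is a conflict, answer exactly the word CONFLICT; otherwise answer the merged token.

Final LEFT:  [charlie, bravo, alpha, charlie, echo, echo]
Final RIGHT: [charlie, bravo, foxtrot, bravo, echo, echo]
i=0: L=charlie R=charlie -> agree -> charlie
i=1: L=bravo R=bravo -> agree -> bravo
i=2: L=alpha=BASE, R=foxtrot -> take RIGHT -> foxtrot
i=3: L=charlie, R=bravo=BASE -> take LEFT -> charlie
i=4: L=echo R=echo -> agree -> echo
i=5: L=echo R=echo -> agree -> echo
Index 5 -> echo

Answer: echo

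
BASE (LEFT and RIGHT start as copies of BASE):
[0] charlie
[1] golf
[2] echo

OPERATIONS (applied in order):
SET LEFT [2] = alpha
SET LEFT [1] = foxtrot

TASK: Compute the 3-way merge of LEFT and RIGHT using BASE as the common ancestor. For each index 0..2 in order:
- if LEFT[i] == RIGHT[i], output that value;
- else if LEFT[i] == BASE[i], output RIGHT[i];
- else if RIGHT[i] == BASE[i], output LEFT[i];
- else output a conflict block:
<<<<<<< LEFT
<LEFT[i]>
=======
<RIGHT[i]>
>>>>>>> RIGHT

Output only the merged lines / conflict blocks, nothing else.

Final LEFT:  [charlie, foxtrot, alpha]
Final RIGHT: [charlie, golf, echo]
i=0: L=charlie R=charlie -> agree -> charlie
i=1: L=foxtrot, R=golf=BASE -> take LEFT -> foxtrot
i=2: L=alpha, R=echo=BASE -> take LEFT -> alpha

Answer: charlie
foxtrot
alpha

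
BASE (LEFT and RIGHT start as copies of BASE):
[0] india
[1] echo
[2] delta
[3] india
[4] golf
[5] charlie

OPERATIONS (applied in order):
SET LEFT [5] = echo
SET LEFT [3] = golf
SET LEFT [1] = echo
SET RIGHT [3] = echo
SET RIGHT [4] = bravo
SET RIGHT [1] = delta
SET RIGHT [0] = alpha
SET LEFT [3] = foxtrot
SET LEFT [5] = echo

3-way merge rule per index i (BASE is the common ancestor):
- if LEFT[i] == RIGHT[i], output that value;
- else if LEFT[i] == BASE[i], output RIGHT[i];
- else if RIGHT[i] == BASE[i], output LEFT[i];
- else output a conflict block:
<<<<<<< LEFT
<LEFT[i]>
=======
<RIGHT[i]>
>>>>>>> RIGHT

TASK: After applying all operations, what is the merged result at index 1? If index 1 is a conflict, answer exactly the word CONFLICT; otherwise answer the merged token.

Answer: delta

Derivation:
Final LEFT:  [india, echo, delta, foxtrot, golf, echo]
Final RIGHT: [alpha, delta, delta, echo, bravo, charlie]
i=0: L=india=BASE, R=alpha -> take RIGHT -> alpha
i=1: L=echo=BASE, R=delta -> take RIGHT -> delta
i=2: L=delta R=delta -> agree -> delta
i=3: BASE=india L=foxtrot R=echo all differ -> CONFLICT
i=4: L=golf=BASE, R=bravo -> take RIGHT -> bravo
i=5: L=echo, R=charlie=BASE -> take LEFT -> echo
Index 1 -> delta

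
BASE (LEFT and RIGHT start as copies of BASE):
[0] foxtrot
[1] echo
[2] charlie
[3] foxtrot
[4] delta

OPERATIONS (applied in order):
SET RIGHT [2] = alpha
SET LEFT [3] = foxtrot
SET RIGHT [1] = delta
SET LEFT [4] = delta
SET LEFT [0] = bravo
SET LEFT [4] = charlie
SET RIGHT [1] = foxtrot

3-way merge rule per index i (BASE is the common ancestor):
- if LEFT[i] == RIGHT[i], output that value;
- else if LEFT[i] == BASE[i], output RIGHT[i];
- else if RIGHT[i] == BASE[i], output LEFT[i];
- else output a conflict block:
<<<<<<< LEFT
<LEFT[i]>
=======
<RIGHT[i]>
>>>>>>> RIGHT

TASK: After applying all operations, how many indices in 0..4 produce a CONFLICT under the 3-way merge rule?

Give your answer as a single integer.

Answer: 0

Derivation:
Final LEFT:  [bravo, echo, charlie, foxtrot, charlie]
Final RIGHT: [foxtrot, foxtrot, alpha, foxtrot, delta]
i=0: L=bravo, R=foxtrot=BASE -> take LEFT -> bravo
i=1: L=echo=BASE, R=foxtrot -> take RIGHT -> foxtrot
i=2: L=charlie=BASE, R=alpha -> take RIGHT -> alpha
i=3: L=foxtrot R=foxtrot -> agree -> foxtrot
i=4: L=charlie, R=delta=BASE -> take LEFT -> charlie
Conflict count: 0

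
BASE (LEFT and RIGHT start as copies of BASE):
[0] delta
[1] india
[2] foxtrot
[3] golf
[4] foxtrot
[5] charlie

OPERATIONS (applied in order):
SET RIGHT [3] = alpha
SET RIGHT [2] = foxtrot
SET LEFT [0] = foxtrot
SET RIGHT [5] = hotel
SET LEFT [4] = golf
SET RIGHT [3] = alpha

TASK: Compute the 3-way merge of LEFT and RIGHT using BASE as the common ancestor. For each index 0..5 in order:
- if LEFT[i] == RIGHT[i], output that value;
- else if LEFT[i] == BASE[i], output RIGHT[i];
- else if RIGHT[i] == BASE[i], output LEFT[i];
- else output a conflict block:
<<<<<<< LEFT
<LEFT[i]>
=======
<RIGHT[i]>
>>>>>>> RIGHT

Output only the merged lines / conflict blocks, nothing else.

Final LEFT:  [foxtrot, india, foxtrot, golf, golf, charlie]
Final RIGHT: [delta, india, foxtrot, alpha, foxtrot, hotel]
i=0: L=foxtrot, R=delta=BASE -> take LEFT -> foxtrot
i=1: L=india R=india -> agree -> india
i=2: L=foxtrot R=foxtrot -> agree -> foxtrot
i=3: L=golf=BASE, R=alpha -> take RIGHT -> alpha
i=4: L=golf, R=foxtrot=BASE -> take LEFT -> golf
i=5: L=charlie=BASE, R=hotel -> take RIGHT -> hotel

Answer: foxtrot
india
foxtrot
alpha
golf
hotel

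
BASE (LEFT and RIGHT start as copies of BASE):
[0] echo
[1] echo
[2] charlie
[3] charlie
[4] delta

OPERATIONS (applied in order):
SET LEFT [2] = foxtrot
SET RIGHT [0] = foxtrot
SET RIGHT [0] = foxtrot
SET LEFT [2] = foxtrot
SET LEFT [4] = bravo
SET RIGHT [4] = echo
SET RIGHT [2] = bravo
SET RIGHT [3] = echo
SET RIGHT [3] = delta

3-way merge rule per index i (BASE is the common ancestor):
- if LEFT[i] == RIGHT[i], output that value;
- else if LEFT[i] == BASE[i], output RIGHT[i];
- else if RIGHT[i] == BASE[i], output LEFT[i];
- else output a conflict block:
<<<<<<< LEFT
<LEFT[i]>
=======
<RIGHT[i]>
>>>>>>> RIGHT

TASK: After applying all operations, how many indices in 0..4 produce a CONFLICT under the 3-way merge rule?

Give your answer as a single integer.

Answer: 2

Derivation:
Final LEFT:  [echo, echo, foxtrot, charlie, bravo]
Final RIGHT: [foxtrot, echo, bravo, delta, echo]
i=0: L=echo=BASE, R=foxtrot -> take RIGHT -> foxtrot
i=1: L=echo R=echo -> agree -> echo
i=2: BASE=charlie L=foxtrot R=bravo all differ -> CONFLICT
i=3: L=charlie=BASE, R=delta -> take RIGHT -> delta
i=4: BASE=delta L=bravo R=echo all differ -> CONFLICT
Conflict count: 2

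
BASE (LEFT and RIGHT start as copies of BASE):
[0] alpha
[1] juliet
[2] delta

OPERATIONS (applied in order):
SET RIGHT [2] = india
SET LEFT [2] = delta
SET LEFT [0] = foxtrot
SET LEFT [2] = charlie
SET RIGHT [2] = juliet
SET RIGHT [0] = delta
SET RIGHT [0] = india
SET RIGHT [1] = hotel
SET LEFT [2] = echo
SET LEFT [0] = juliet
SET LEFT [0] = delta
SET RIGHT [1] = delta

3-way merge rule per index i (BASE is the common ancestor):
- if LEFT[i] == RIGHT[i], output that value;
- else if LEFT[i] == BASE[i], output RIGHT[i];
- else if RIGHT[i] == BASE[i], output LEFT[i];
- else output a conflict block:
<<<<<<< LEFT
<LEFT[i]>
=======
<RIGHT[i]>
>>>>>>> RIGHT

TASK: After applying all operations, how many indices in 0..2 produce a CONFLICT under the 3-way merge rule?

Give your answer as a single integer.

Final LEFT:  [delta, juliet, echo]
Final RIGHT: [india, delta, juliet]
i=0: BASE=alpha L=delta R=india all differ -> CONFLICT
i=1: L=juliet=BASE, R=delta -> take RIGHT -> delta
i=2: BASE=delta L=echo R=juliet all differ -> CONFLICT
Conflict count: 2

Answer: 2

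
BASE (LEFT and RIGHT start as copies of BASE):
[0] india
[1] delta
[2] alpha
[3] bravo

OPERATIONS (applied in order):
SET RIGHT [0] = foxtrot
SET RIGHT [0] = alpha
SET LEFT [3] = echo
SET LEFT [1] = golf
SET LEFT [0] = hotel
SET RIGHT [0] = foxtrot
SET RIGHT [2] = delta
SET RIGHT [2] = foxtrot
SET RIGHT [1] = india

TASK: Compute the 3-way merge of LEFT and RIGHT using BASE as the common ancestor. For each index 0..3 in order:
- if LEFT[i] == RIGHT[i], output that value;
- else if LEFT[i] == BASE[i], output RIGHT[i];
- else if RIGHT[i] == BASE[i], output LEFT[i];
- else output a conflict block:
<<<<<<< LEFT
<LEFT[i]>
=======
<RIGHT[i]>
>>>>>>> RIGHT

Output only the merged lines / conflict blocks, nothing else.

Final LEFT:  [hotel, golf, alpha, echo]
Final RIGHT: [foxtrot, india, foxtrot, bravo]
i=0: BASE=india L=hotel R=foxtrot all differ -> CONFLICT
i=1: BASE=delta L=golf R=india all differ -> CONFLICT
i=2: L=alpha=BASE, R=foxtrot -> take RIGHT -> foxtrot
i=3: L=echo, R=bravo=BASE -> take LEFT -> echo

Answer: <<<<<<< LEFT
hotel
=======
foxtrot
>>>>>>> RIGHT
<<<<<<< LEFT
golf
=======
india
>>>>>>> RIGHT
foxtrot
echo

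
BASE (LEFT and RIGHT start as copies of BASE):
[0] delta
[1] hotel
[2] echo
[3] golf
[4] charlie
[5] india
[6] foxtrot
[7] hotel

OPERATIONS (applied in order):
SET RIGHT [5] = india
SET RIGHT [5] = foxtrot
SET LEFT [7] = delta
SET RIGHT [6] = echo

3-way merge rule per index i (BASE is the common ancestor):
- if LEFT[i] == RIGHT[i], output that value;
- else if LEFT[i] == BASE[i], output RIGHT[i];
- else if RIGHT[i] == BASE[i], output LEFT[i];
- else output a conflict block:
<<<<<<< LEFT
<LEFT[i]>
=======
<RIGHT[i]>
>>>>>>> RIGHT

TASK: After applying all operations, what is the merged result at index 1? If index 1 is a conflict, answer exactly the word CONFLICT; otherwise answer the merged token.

Answer: hotel

Derivation:
Final LEFT:  [delta, hotel, echo, golf, charlie, india, foxtrot, delta]
Final RIGHT: [delta, hotel, echo, golf, charlie, foxtrot, echo, hotel]
i=0: L=delta R=delta -> agree -> delta
i=1: L=hotel R=hotel -> agree -> hotel
i=2: L=echo R=echo -> agree -> echo
i=3: L=golf R=golf -> agree -> golf
i=4: L=charlie R=charlie -> agree -> charlie
i=5: L=india=BASE, R=foxtrot -> take RIGHT -> foxtrot
i=6: L=foxtrot=BASE, R=echo -> take RIGHT -> echo
i=7: L=delta, R=hotel=BASE -> take LEFT -> delta
Index 1 -> hotel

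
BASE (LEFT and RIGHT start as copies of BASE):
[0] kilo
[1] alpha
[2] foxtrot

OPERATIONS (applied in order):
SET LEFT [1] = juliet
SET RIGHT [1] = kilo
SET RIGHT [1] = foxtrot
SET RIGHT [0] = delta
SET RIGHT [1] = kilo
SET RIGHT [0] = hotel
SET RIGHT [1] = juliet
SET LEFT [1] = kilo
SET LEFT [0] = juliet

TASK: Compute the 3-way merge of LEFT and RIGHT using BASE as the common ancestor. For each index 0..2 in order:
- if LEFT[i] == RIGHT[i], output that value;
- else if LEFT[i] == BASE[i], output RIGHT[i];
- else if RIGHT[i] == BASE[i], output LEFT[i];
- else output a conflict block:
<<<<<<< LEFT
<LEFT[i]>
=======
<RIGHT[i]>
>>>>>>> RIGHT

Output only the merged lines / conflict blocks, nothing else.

Answer: <<<<<<< LEFT
juliet
=======
hotel
>>>>>>> RIGHT
<<<<<<< LEFT
kilo
=======
juliet
>>>>>>> RIGHT
foxtrot

Derivation:
Final LEFT:  [juliet, kilo, foxtrot]
Final RIGHT: [hotel, juliet, foxtrot]
i=0: BASE=kilo L=juliet R=hotel all differ -> CONFLICT
i=1: BASE=alpha L=kilo R=juliet all differ -> CONFLICT
i=2: L=foxtrot R=foxtrot -> agree -> foxtrot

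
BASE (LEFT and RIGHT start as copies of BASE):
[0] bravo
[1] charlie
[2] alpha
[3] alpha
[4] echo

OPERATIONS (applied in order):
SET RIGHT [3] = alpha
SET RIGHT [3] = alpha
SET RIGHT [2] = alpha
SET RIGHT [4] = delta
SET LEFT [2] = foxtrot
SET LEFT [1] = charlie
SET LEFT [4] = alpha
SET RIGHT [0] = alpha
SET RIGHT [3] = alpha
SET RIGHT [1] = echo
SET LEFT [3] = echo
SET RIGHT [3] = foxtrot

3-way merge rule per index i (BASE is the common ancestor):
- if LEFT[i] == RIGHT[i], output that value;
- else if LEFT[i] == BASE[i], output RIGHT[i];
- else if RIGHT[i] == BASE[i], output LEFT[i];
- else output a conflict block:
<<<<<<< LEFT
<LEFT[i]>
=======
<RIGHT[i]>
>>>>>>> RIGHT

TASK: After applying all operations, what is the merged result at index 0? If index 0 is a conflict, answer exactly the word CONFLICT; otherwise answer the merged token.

Final LEFT:  [bravo, charlie, foxtrot, echo, alpha]
Final RIGHT: [alpha, echo, alpha, foxtrot, delta]
i=0: L=bravo=BASE, R=alpha -> take RIGHT -> alpha
i=1: L=charlie=BASE, R=echo -> take RIGHT -> echo
i=2: L=foxtrot, R=alpha=BASE -> take LEFT -> foxtrot
i=3: BASE=alpha L=echo R=foxtrot all differ -> CONFLICT
i=4: BASE=echo L=alpha R=delta all differ -> CONFLICT
Index 0 -> alpha

Answer: alpha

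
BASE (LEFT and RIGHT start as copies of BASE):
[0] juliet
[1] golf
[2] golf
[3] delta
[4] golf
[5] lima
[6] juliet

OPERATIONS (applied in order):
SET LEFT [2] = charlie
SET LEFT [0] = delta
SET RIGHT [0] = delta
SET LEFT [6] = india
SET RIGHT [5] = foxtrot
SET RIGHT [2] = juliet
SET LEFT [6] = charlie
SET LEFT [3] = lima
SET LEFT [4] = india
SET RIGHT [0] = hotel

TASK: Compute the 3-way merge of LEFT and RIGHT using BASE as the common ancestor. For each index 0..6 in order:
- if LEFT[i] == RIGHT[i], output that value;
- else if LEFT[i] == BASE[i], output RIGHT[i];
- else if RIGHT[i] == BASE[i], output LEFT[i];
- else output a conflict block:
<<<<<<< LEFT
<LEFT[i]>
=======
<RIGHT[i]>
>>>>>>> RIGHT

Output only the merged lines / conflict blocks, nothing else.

Final LEFT:  [delta, golf, charlie, lima, india, lima, charlie]
Final RIGHT: [hotel, golf, juliet, delta, golf, foxtrot, juliet]
i=0: BASE=juliet L=delta R=hotel all differ -> CONFLICT
i=1: L=golf R=golf -> agree -> golf
i=2: BASE=golf L=charlie R=juliet all differ -> CONFLICT
i=3: L=lima, R=delta=BASE -> take LEFT -> lima
i=4: L=india, R=golf=BASE -> take LEFT -> india
i=5: L=lima=BASE, R=foxtrot -> take RIGHT -> foxtrot
i=6: L=charlie, R=juliet=BASE -> take LEFT -> charlie

Answer: <<<<<<< LEFT
delta
=======
hotel
>>>>>>> RIGHT
golf
<<<<<<< LEFT
charlie
=======
juliet
>>>>>>> RIGHT
lima
india
foxtrot
charlie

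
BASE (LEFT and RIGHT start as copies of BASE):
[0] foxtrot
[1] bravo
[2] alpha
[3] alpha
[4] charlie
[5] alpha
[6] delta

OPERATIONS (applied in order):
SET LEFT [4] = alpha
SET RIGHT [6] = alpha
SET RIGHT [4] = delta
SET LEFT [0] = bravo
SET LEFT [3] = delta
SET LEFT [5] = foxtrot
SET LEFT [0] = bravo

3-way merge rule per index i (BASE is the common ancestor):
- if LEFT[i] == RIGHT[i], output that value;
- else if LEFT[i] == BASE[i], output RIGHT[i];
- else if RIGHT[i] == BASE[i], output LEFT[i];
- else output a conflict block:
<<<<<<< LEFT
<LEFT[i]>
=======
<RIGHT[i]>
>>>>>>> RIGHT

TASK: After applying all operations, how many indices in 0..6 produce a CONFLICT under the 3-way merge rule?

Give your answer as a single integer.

Answer: 1

Derivation:
Final LEFT:  [bravo, bravo, alpha, delta, alpha, foxtrot, delta]
Final RIGHT: [foxtrot, bravo, alpha, alpha, delta, alpha, alpha]
i=0: L=bravo, R=foxtrot=BASE -> take LEFT -> bravo
i=1: L=bravo R=bravo -> agree -> bravo
i=2: L=alpha R=alpha -> agree -> alpha
i=3: L=delta, R=alpha=BASE -> take LEFT -> delta
i=4: BASE=charlie L=alpha R=delta all differ -> CONFLICT
i=5: L=foxtrot, R=alpha=BASE -> take LEFT -> foxtrot
i=6: L=delta=BASE, R=alpha -> take RIGHT -> alpha
Conflict count: 1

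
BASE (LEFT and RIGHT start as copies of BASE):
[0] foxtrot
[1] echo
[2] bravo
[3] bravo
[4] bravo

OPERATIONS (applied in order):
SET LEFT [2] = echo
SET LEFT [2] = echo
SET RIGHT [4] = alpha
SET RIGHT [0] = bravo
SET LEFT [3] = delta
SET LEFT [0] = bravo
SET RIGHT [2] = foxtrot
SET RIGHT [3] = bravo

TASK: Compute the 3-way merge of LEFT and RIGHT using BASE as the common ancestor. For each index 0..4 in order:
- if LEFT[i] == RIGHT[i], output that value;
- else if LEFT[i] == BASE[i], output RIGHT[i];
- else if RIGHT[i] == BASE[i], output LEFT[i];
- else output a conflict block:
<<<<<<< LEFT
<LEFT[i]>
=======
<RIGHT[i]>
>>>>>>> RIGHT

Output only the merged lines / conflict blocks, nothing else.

Answer: bravo
echo
<<<<<<< LEFT
echo
=======
foxtrot
>>>>>>> RIGHT
delta
alpha

Derivation:
Final LEFT:  [bravo, echo, echo, delta, bravo]
Final RIGHT: [bravo, echo, foxtrot, bravo, alpha]
i=0: L=bravo R=bravo -> agree -> bravo
i=1: L=echo R=echo -> agree -> echo
i=2: BASE=bravo L=echo R=foxtrot all differ -> CONFLICT
i=3: L=delta, R=bravo=BASE -> take LEFT -> delta
i=4: L=bravo=BASE, R=alpha -> take RIGHT -> alpha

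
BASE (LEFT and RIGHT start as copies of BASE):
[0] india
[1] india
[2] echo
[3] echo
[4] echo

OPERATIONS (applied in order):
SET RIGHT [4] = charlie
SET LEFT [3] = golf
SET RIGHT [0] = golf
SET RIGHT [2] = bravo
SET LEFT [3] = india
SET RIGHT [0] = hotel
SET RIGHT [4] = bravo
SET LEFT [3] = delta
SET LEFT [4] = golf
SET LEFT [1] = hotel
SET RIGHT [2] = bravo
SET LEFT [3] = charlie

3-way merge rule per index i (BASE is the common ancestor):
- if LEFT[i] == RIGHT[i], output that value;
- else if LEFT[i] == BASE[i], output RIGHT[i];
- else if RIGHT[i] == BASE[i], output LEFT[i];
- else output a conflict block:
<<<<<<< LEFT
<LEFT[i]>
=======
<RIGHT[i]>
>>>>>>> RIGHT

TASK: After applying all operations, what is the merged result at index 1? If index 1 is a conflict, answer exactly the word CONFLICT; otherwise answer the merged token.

Final LEFT:  [india, hotel, echo, charlie, golf]
Final RIGHT: [hotel, india, bravo, echo, bravo]
i=0: L=india=BASE, R=hotel -> take RIGHT -> hotel
i=1: L=hotel, R=india=BASE -> take LEFT -> hotel
i=2: L=echo=BASE, R=bravo -> take RIGHT -> bravo
i=3: L=charlie, R=echo=BASE -> take LEFT -> charlie
i=4: BASE=echo L=golf R=bravo all differ -> CONFLICT
Index 1 -> hotel

Answer: hotel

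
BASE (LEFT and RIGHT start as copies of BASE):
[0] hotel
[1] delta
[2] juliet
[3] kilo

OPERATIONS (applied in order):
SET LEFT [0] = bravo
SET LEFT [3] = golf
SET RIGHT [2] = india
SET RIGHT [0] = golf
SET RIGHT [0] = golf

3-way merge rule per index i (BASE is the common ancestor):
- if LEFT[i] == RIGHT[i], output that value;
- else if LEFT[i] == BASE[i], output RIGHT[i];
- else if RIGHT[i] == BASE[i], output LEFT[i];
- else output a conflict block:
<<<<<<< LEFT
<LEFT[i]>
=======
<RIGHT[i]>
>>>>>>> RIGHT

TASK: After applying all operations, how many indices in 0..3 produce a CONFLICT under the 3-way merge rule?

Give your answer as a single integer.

Final LEFT:  [bravo, delta, juliet, golf]
Final RIGHT: [golf, delta, india, kilo]
i=0: BASE=hotel L=bravo R=golf all differ -> CONFLICT
i=1: L=delta R=delta -> agree -> delta
i=2: L=juliet=BASE, R=india -> take RIGHT -> india
i=3: L=golf, R=kilo=BASE -> take LEFT -> golf
Conflict count: 1

Answer: 1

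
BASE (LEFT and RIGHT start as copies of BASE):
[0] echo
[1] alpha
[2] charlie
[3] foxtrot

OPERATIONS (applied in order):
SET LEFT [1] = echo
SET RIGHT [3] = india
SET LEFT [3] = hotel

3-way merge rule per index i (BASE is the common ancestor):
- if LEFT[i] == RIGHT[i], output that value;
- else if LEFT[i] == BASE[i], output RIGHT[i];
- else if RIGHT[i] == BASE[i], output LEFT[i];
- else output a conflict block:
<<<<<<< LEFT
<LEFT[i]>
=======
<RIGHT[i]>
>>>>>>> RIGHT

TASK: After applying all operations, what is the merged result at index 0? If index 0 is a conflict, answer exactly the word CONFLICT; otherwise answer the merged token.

Final LEFT:  [echo, echo, charlie, hotel]
Final RIGHT: [echo, alpha, charlie, india]
i=0: L=echo R=echo -> agree -> echo
i=1: L=echo, R=alpha=BASE -> take LEFT -> echo
i=2: L=charlie R=charlie -> agree -> charlie
i=3: BASE=foxtrot L=hotel R=india all differ -> CONFLICT
Index 0 -> echo

Answer: echo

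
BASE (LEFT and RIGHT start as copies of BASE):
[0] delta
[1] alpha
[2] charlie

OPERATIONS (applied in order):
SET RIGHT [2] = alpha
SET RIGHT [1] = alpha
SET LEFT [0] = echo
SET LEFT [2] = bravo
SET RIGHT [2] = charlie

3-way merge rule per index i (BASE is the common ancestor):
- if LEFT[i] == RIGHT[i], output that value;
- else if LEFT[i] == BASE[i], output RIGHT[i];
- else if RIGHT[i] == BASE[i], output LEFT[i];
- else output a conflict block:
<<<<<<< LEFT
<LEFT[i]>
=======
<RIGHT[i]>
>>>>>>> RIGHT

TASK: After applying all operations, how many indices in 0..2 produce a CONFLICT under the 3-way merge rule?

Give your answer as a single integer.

Final LEFT:  [echo, alpha, bravo]
Final RIGHT: [delta, alpha, charlie]
i=0: L=echo, R=delta=BASE -> take LEFT -> echo
i=1: L=alpha R=alpha -> agree -> alpha
i=2: L=bravo, R=charlie=BASE -> take LEFT -> bravo
Conflict count: 0

Answer: 0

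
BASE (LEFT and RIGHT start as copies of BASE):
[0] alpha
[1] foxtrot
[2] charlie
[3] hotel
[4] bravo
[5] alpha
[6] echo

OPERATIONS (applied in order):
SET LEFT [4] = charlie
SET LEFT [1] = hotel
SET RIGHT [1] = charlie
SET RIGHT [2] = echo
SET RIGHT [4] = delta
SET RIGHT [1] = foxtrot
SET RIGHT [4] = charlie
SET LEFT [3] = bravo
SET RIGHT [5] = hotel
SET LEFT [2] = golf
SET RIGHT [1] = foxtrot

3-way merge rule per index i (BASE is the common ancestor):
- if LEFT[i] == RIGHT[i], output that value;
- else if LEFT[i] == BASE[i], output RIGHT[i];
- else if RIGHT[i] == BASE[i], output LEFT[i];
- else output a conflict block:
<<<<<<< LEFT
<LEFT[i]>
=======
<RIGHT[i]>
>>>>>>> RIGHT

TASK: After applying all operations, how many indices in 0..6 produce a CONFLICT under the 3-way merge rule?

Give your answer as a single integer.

Final LEFT:  [alpha, hotel, golf, bravo, charlie, alpha, echo]
Final RIGHT: [alpha, foxtrot, echo, hotel, charlie, hotel, echo]
i=0: L=alpha R=alpha -> agree -> alpha
i=1: L=hotel, R=foxtrot=BASE -> take LEFT -> hotel
i=2: BASE=charlie L=golf R=echo all differ -> CONFLICT
i=3: L=bravo, R=hotel=BASE -> take LEFT -> bravo
i=4: L=charlie R=charlie -> agree -> charlie
i=5: L=alpha=BASE, R=hotel -> take RIGHT -> hotel
i=6: L=echo R=echo -> agree -> echo
Conflict count: 1

Answer: 1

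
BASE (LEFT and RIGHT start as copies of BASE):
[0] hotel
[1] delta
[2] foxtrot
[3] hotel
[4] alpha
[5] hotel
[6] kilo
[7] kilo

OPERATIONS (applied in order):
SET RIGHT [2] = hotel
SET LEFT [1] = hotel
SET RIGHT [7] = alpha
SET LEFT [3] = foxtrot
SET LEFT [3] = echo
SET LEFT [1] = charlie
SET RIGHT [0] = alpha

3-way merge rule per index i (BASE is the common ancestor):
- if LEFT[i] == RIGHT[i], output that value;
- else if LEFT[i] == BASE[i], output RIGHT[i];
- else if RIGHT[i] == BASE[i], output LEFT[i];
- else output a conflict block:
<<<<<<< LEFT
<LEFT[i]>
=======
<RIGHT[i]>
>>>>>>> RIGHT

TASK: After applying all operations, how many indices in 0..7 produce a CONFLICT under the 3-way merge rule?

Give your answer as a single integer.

Final LEFT:  [hotel, charlie, foxtrot, echo, alpha, hotel, kilo, kilo]
Final RIGHT: [alpha, delta, hotel, hotel, alpha, hotel, kilo, alpha]
i=0: L=hotel=BASE, R=alpha -> take RIGHT -> alpha
i=1: L=charlie, R=delta=BASE -> take LEFT -> charlie
i=2: L=foxtrot=BASE, R=hotel -> take RIGHT -> hotel
i=3: L=echo, R=hotel=BASE -> take LEFT -> echo
i=4: L=alpha R=alpha -> agree -> alpha
i=5: L=hotel R=hotel -> agree -> hotel
i=6: L=kilo R=kilo -> agree -> kilo
i=7: L=kilo=BASE, R=alpha -> take RIGHT -> alpha
Conflict count: 0

Answer: 0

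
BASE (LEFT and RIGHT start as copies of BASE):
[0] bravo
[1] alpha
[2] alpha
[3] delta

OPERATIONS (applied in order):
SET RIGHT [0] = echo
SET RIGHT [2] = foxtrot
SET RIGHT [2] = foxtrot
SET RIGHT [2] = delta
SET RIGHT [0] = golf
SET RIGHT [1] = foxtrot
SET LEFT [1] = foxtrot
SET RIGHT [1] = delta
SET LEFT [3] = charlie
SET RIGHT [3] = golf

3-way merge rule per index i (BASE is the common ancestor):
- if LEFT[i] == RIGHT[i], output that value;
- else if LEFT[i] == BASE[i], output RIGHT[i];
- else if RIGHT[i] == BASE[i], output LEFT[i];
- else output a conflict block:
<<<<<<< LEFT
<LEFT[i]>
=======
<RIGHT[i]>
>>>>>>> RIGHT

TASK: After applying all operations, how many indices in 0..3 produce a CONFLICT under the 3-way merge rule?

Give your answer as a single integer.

Answer: 2

Derivation:
Final LEFT:  [bravo, foxtrot, alpha, charlie]
Final RIGHT: [golf, delta, delta, golf]
i=0: L=bravo=BASE, R=golf -> take RIGHT -> golf
i=1: BASE=alpha L=foxtrot R=delta all differ -> CONFLICT
i=2: L=alpha=BASE, R=delta -> take RIGHT -> delta
i=3: BASE=delta L=charlie R=golf all differ -> CONFLICT
Conflict count: 2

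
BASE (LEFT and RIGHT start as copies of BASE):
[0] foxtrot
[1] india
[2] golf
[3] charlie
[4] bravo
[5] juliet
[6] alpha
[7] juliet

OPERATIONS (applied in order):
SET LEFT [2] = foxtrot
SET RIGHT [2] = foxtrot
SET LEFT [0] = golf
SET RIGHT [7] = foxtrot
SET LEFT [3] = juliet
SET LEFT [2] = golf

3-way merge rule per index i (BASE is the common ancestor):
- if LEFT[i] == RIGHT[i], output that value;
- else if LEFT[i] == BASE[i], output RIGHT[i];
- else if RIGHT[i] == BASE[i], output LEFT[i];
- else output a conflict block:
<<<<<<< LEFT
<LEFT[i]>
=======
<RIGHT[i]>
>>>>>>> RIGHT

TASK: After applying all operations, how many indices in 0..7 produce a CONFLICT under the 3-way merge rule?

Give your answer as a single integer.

Final LEFT:  [golf, india, golf, juliet, bravo, juliet, alpha, juliet]
Final RIGHT: [foxtrot, india, foxtrot, charlie, bravo, juliet, alpha, foxtrot]
i=0: L=golf, R=foxtrot=BASE -> take LEFT -> golf
i=1: L=india R=india -> agree -> india
i=2: L=golf=BASE, R=foxtrot -> take RIGHT -> foxtrot
i=3: L=juliet, R=charlie=BASE -> take LEFT -> juliet
i=4: L=bravo R=bravo -> agree -> bravo
i=5: L=juliet R=juliet -> agree -> juliet
i=6: L=alpha R=alpha -> agree -> alpha
i=7: L=juliet=BASE, R=foxtrot -> take RIGHT -> foxtrot
Conflict count: 0

Answer: 0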